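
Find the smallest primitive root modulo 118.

φ(118) = φ(2)·φ(59) = 1·58 = 58 = 2 · 29.
g is a primitive root iff g^(58/q) ≢ 1 (mod 118) for each prime q ∈ {2, 29}.
g = 2: gcd(2, 118) = 2 > 1, not a unit — skip.
g = 3: 3^29 ≡ 1 — hits 1, so not a primitive root.
g = 4: gcd(4, 118) = 2 > 1, not a unit — skip.
g = 5: 5^29 ≡ 1 — hits 1, so not a primitive root.
g = 6: gcd(6, 118) = 2 > 1, not a unit — skip.
g = 7: 7^29 ≡ 1 — hits 1, so not a primitive root.
g = 8: gcd(8, 118) = 2 > 1, not a unit — skip.
g = 9: 9^29 ≡ 1 — hits 1, so not a primitive root.
g = 10: gcd(10, 118) = 2 > 1, not a unit — skip.
g = 11: 11^29 ≡ 117; 11^2 ≡ 3 — none is 1, so 11 is a primitive root.
The smallest primitive root modulo 118 is 11.

11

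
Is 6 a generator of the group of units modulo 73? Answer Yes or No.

No

φ(73) = 73 − 1 = 72 = 2^3 · 3^2.
It suffices to check that the order of 6 is not a proper divisor of 72: compute 6^(72/q) for q ∈ {2, 3}.
6^36 ≡ 1 (mod 73)  [q = 2: ≡ 1 ✗]
6^24 ≡ 64 (mod 73)  [q = 3: ≢ 1 ✓]
The check at q = 2 fails, so 6 generates a proper subgroup.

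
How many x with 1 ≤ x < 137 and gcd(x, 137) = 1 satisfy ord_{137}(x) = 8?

φ(137) = 137 − 1 = 136 = 2^3 · 17.
Since (Z/137Z)^× is cyclic of order 136, the number of elements of order d is φ(d) when d | 136 and 0 otherwise.
8 = 2^3 divides 136, and φ(8) = 4.

4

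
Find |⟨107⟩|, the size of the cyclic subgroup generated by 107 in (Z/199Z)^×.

6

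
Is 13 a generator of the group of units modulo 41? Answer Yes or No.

φ(41) = 41 − 1 = 40 = 2^3 · 5.
Test 13^(40/q) mod 41 for each prime factor q of 40:
13^20 ≡ 40 (mod 41)  [q = 2: ≢ 1 ✓]
13^8 ≡ 10 (mod 41)  [q = 5: ≢ 1 ✓]
None equal 1, so ord_41(13) = 40: 13 is a primitive root.

Yes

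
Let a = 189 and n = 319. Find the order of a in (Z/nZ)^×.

140

ord(189) | φ(319) = φ(11·29) = (11−1)·(29−1) = 10·28 = 280 = 2^3 · 5 · 7.
Divisors of 280: 1, 2, 4, 5, 7, 8, 10, 14, 20, 28, 35, 40, 56, 70, 140, 280.
Evaluate successive powers at the divisors of 280:
189^1 ≡ 189 (mod 319)
189^2 ≡ 312 (mod 319)
189^4 ≡ 49 (mod 319)
189^5 ≡ 10 (mod 319)
189^7 ≡ 249 (mod 319)
189^8 ≡ 168 (mod 319)
189^10 ≡ 100 (mod 319)
189^14 ≡ 115 (mod 319)
189^20 ≡ 111 (mod 319)
189^28 ≡ 146 (mod 319)
189^35 ≡ 307 (mod 319)
189^40 ≡ 199 (mod 319)
189^56 ≡ 262 (mod 319)
189^70 ≡ 144 (mod 319)
189^140 ≡ 1 (mod 319) ✓
Hence ord(189) = 140.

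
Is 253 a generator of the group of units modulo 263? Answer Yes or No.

No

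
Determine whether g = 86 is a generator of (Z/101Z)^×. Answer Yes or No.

φ(101) = 101 − 1 = 100 = 2^2 · 5^2.
Test 86^(100/q) mod 101 for each prime factor q of 100:
86^50 ≡ 100 (mod 101)  [q = 2: ≢ 1 ✓]
86^20 ≡ 87 (mod 101)  [q = 5: ≢ 1 ✓]
All checks pass, so 86 has order 100 and is a primitive root modulo 101.

Yes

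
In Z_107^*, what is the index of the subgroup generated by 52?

2

The order of 52 must divide φ(107) = 107 − 1 = 106 = 2 · 53.
Divisors of 106: 1, 2, 53, 106.
Check 52^d mod 107 for each divisor in increasing order:
52^1 ≡ 52 (mod 107)
52^2 ≡ 29 (mod 107)
52^53 ≡ 1 (mod 107) ✓
So ord_107(52) = 53, hence |⟨52⟩| = 53.
The index is φ(107) / ord(52) = 106 / 53 = 2.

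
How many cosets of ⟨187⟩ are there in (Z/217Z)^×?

30

By Lagrange's theorem, ord_217(187) divides φ(217) = φ(7·31) = (7−1)·(31−1) = 6·30 = 180 = 2^2 · 3^2 · 5.
Divisors of 180: 1, 2, 3, 4, 5, 6, 9, 10, 12, 15, 18, 20, 30, 36, 45, 60, 90, 180.
Evaluate successive powers at the divisors of 180:
187^1 ≡ 187
187^2 ≡ 32
187^3 ≡ 125
187^4 ≡ 156
187^5 ≡ 94
187^6 ≡ 1
The order of 187 is 6, so the subgroup it generates has 6 elements.
Index = |(Z/217Z)^×| / |⟨187⟩| = 180 / 6 = 30.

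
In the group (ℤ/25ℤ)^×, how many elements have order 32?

φ(25) = φ(5^2) = 5·(5−1) = 20 = 2^2 · 5.
(Z/25Z)^× is cyclic (|G| = 20); a cyclic group of order m has exactly φ(d) elements of each order d | m, and none otherwise.
Here 20 is not a multiple of 32, so there are no elements of order 32.

0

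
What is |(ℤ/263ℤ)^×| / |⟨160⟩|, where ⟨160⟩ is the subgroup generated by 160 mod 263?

1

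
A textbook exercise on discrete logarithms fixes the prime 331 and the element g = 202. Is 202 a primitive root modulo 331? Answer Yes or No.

No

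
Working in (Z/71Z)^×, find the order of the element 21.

70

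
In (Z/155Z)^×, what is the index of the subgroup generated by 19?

4

Since 19 ∈ (Z/155Z)^×, its order divides φ(155) = φ(5·31) = (5−1)·(31−1) = 4·30 = 120 = 2^3 · 3 · 5.
Divisors of 120: 1, 2, 3, 4, 5, 6, 8, 10, 12, 15, 20, 24, 30, 40, 60, 120.
Compute 19^d (mod 155) for the divisors d until we hit 1:
19^1 ≡ 19 (mod 155)
19^2 ≡ 51 (mod 155)
19^3 ≡ 39 (mod 155)
19^4 ≡ 121 (mod 155)
19^5 ≡ 129 (mod 155)
19^6 ≡ 126 (mod 155)
19^8 ≡ 71 (mod 155)
19^10 ≡ 56 (mod 155)
19^12 ≡ 66 (mod 155)
19^15 ≡ 94 (mod 155)
19^20 ≡ 36 (mod 155)
19^24 ≡ 16 (mod 155)
19^30 ≡ 1 (mod 155) ✓
The order of 19 is 30, so the subgroup it generates has 30 elements.
[(Z/155Z)^× : ⟨19⟩] = 120/30 = 4.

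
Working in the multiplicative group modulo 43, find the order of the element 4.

7

ord(4) | φ(43) = 43 − 1 = 42 = 2 · 3 · 7.
Divisors of 42: 1, 2, 3, 6, 7, 14, 21, 42.
Check 4^d mod 43 for each divisor in increasing order:
4^1 ≡ 4 (mod 43)
4^2 ≡ 16 (mod 43)
4^3 ≡ 21 (mod 43)
4^6 ≡ 11 (mod 43)
4^7 ≡ 1 (mod 43) ✓
Therefore the multiplicative order of 4 modulo 43 is 7.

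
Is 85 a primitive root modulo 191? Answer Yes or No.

φ(191) = 191 − 1 = 190 = 2 · 5 · 19.
An element g generates (Z/191Z)^× iff g^(190/q) ≢ 1 (mod 191) for each prime q ∈ {2, 5, 19}.
85^95 ≡ 1 (mod 191)  [q = 2: ≡ 1 ✗]
85^38 ≡ 109 (mod 191)  [q = 5: ≢ 1 ✓]
85^10 ≡ 125 (mod 191)  [q = 19: ≢ 1 ✓]
85^95 ≡ 1 shows ord(85) | 95, strictly less than φ(191); not a primitive root.

No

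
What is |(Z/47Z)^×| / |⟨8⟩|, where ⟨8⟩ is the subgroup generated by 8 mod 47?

By Lagrange's theorem, ord_47(8) divides φ(47) = 47 − 1 = 46 = 2 · 23.
Divisors of 46: 1, 2, 23, 46.
Check 8^d mod 47 for each divisor in increasing order:
8^1 ≡ 8
8^2 ≡ 17
8^23 ≡ 1
Thus |⟨8⟩| = ord(8) = 23.
[(Z/47Z)^× : ⟨8⟩] = 46/23 = 2.

2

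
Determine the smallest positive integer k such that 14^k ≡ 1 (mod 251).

ord(14) | φ(251) = 251 − 1 = 250 = 2 · 5^3.
Divisors of 250: 1, 2, 5, 10, 25, 50, 125, 250.
Check 14^d mod 251 for each divisor in increasing order:
14^1 ≡ 14
14^2 ≡ 196
14^5 ≡ 182
14^10 ≡ 243
14^25 ≡ 102
14^50 ≡ 113
14^125 ≡ 250
14^250 ≡ 1
Hence ord(14) = 250.

250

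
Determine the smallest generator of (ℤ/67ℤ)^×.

φ(67) = 67 − 1 = 66 = 2 · 3 · 11.
g is a primitive root iff g^(66/q) ≢ 1 (mod 67) for each prime q ∈ {2, 3, 11}.
g = 2: 2^33 ≡ 66; 2^22 ≡ 37; 2^6 ≡ 64 — none is 1, so 2 is a primitive root.
So 2 is the smallest generator of (Z/67Z)^×.

2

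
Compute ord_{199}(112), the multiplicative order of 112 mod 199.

99

The order of 112 must divide φ(199) = 199 − 1 = 198 = 2 · 3^2 · 11.
Divisors of 198: 1, 2, 3, 6, 9, 11, 18, 22, 33, 66, 99, 198.
Test each divisor d:
112^1 ≡ 112 (mod 199)
112^2 ≡ 7 (mod 199)
112^3 ≡ 187 (mod 199)
112^6 ≡ 144 (mod 199)
112^9 ≡ 63 (mod 199)
112^11 ≡ 43 (mod 199)
112^18 ≡ 188 (mod 199)
112^22 ≡ 58 (mod 199)
112^33 ≡ 106 (mod 199)
112^66 ≡ 92 (mod 199)
112^99 ≡ 1 (mod 199) ✓
So ord_199(112) = 99.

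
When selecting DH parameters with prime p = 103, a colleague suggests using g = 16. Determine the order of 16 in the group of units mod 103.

51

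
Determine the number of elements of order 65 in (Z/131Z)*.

48

φ(131) = 131 − 1 = 130 = 2 · 5 · 13.
Since (Z/131Z)^× is cyclic of order 130, the number of elements of order d is φ(d) when d | 130 and 0 otherwise.
65 = 5 · 13 divides 130, and φ(65) = 48.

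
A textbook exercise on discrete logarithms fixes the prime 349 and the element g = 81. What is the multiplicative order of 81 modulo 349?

87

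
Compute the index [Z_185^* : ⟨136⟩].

8

By Lagrange's theorem, ord_185(136) divides φ(185) = φ(5·37) = (5−1)·(37−1) = 4·36 = 144 = 2^4 · 3^2.
Divisors of 144: 1, 2, 3, 4, 6, 8, 9, 12, 16, 18, 24, 36, 48, 72, 144.
Check 136^d mod 185 for each divisor in increasing order:
136^1 ≡ 136 (mod 185)
136^2 ≡ 181 (mod 185)
136^3 ≡ 11 (mod 185)
136^4 ≡ 16 (mod 185)
136^6 ≡ 121 (mod 185)
136^8 ≡ 71 (mod 185)
136^9 ≡ 36 (mod 185)
136^12 ≡ 26 (mod 185)
136^16 ≡ 46 (mod 185)
136^18 ≡ 1 (mod 185) ✓
Thus |⟨136⟩| = ord(136) = 18.
The index is φ(185) / ord(136) = 144 / 18 = 8.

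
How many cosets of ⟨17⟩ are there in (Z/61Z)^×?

1

ord(17) | φ(61) = 61 − 1 = 60 = 2^2 · 3 · 5.
Divisors of 60: 1, 2, 3, 4, 5, 6, 10, 12, 15, 20, 30, 60.
Check 17^d mod 61 for each divisor in increasing order:
17^1 ≡ 17 (mod 61)
17^2 ≡ 45 (mod 61)
17^3 ≡ 33 (mod 61)
17^4 ≡ 12 (mod 61)
17^5 ≡ 21 (mod 61)
17^6 ≡ 52 (mod 61)
17^10 ≡ 14 (mod 61)
17^12 ≡ 20 (mod 61)
17^15 ≡ 50 (mod 61)
17^20 ≡ 13 (mod 61)
17^30 ≡ 60 (mod 61)
17^60 ≡ 1 (mod 61) ✓
So ord_61(17) = 60, hence |⟨17⟩| = 60.
The index is φ(61) / ord(17) = 60 / 60 = 1.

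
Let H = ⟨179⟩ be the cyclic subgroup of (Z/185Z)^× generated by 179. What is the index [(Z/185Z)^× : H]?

Since 179 ∈ (Z/185Z)^×, its order divides φ(185) = φ(5·37) = (5−1)·(37−1) = 4·36 = 144 = 2^4 · 3^2.
Divisors of 144: 1, 2, 3, 4, 6, 8, 9, 12, 16, 18, 24, 36, 48, 72, 144.
Evaluate successive powers at the divisors of 144:
179^1 ≡ 179 (mod 185)
179^2 ≡ 36 (mod 185)
179^3 ≡ 154 (mod 185)
179^4 ≡ 1 (mod 185) ✓
Thus |⟨179⟩| = ord(179) = 4.
Index = |(Z/185Z)^×| / |⟨179⟩| = 144 / 4 = 36.

36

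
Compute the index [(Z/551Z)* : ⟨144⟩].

Since 144 ∈ (Z/551Z)^×, its order divides φ(551) = φ(19·29) = (19−1)·(29−1) = 18·28 = 504 = 2^3 · 3^2 · 7.
Divisors of 504: 1, 2, 3, 4, 6, 7, 8, 9, 12, 14, 18, 21, 24, 28, 36, 42, 56, 63, 72, 84, 126, 168, 252, 504.
Check 144^d mod 551 for each divisor in increasing order:
144^1 ≡ 144
144^2 ≡ 349
144^3 ≡ 115
144^4 ≡ 30
144^6 ≡ 1
Thus |⟨144⟩| = ord(144) = 6.
[(Z/551Z)^× : ⟨144⟩] = 504/6 = 84.

84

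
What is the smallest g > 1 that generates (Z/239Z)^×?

φ(239) = 239 − 1 = 238 = 2 · 7 · 17.
g is a primitive root iff g^(238/q) ≢ 1 (mod 239) for each prime q ∈ {2, 7, 17}.
g = 2: 2^119 ≡ 1 — hits 1, so not a primitive root.
g = 3: 3^119 ≡ 1 — hits 1, so not a primitive root.
g = 4: 4^119 ≡ 1 — hits 1, so not a primitive root.
g = 5: 5^119 ≡ 1 — hits 1, so not a primitive root.
g = 6: 6^119 ≡ 1 — hits 1, so not a primitive root.
g = 7: 7^119 ≡ 238; 7^34 ≡ 24; 7^14 ≡ 211 — none is 1, so 7 is a primitive root.
The smallest primitive root modulo 239 is 7.

7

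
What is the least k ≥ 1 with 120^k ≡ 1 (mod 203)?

14

By Lagrange's theorem, ord_203(120) divides φ(203) = φ(7·29) = (7−1)·(29−1) = 6·28 = 168 = 2^3 · 3 · 7.
Divisors of 168: 1, 2, 3, 4, 6, 7, 8, 12, 14, 21, 24, 28, 42, 56, 84, 168.
Evaluate successive powers at the divisors of 168:
120^1 ≡ 120
120^2 ≡ 190
120^3 ≡ 64
120^4 ≡ 169
120^6 ≡ 36
120^7 ≡ 57
120^8 ≡ 141
120^12 ≡ 78
120^14 ≡ 1
Hence ord(120) = 14.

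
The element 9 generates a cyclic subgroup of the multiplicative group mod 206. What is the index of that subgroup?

6

ord(9) | φ(206) = φ(2)·φ(103) = 1·102 = 102 = 2 · 3 · 17.
Divisors of 102: 1, 2, 3, 6, 17, 34, 51, 102.
Evaluate successive powers at the divisors of 102:
9^1 ≡ 9 (mod 206)
9^2 ≡ 81 (mod 206)
9^3 ≡ 111 (mod 206)
9^6 ≡ 167 (mod 206)
9^17 ≡ 1 (mod 206) ✓
The order of 9 is 17, so the subgroup it generates has 17 elements.
Index = |(Z/206Z)^×| / |⟨9⟩| = 102 / 17 = 6.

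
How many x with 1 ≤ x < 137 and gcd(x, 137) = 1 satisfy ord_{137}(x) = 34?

φ(137) = 137 − 1 = 136 = 2^3 · 17.
Since (Z/137Z)^× is cyclic of order 136, the number of elements of order d is φ(d) when d | 136 and 0 otherwise.
34 = 2 · 17 divides 136, and φ(34) = 16.

16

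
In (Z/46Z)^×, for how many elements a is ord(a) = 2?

φ(46) = φ(2)·φ(23) = 1·22 = 22 = 2 · 11.
(Z/46Z)^× is cyclic (|G| = 22); a cyclic group of order m has exactly φ(d) elements of each order d | m, and none otherwise.
2 | 22, and φ(2) = 2 − 1 = 1.

1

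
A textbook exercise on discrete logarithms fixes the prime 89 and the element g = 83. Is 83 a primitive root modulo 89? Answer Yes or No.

Yes

φ(89) = 89 − 1 = 88 = 2^3 · 11.
Test 83^(88/q) mod 89 for each prime factor q of 88:
83^44 ≡ 88 (mod 89)  [q = 2: ≢ 1 ✓]
83^8 ≡ 8 (mod 89)  [q = 11: ≢ 1 ✓]
All checks pass, so 83 has order 88 and is a primitive root modulo 89.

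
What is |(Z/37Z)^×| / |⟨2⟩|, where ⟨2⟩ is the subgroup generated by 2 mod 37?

1

The order of 2 must divide φ(37) = 37 − 1 = 36 = 2^2 · 3^2.
Divisors of 36: 1, 2, 3, 4, 6, 9, 12, 18, 36.
Evaluate successive powers at the divisors of 36:
2^1 ≡ 2 (mod 37)
2^2 ≡ 4 (mod 37)
2^3 ≡ 8 (mod 37)
2^4 ≡ 16 (mod 37)
2^6 ≡ 27 (mod 37)
2^9 ≡ 31 (mod 37)
2^12 ≡ 26 (mod 37)
2^18 ≡ 36 (mod 37)
2^36 ≡ 1 (mod 37) ✓
The order of 2 is 36, so the subgroup it generates has 36 elements.
The index is φ(37) / ord(2) = 36 / 36 = 1.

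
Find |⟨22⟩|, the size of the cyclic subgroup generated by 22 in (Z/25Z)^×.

20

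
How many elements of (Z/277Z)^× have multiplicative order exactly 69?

44

φ(277) = 277 − 1 = 276 = 2^2 · 3 · 23.
Since (Z/277Z)^× is cyclic of order 276, the number of elements of order d is φ(d) when d | 276 and 0 otherwise.
69 = 3 · 23 divides 276, and φ(69) = 44.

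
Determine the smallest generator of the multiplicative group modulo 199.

3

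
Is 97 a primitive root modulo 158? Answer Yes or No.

φ(158) = φ(2)·φ(79) = 1·78 = 78 = 2 · 3 · 13.
Test 97^(78/q) mod 158 for each prime factor q of 78:
97^39 ≡ 1 (mod 158)  [q = 2: ≡ 1 ✗]
97^26 ≡ 1 (mod 158)  [q = 3: ≡ 1 ✗]
97^6 ≡ 117 (mod 158)  [q = 13: ≢ 1 ✓]
Since 97^39 ≡ 1, the order of 97 divides 39 < 78, so 97 is not a primitive root.

No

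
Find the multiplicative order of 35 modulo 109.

27

The order of 35 must divide φ(109) = 109 − 1 = 108 = 2^2 · 3^3.
Divisors of 108: 1, 2, 3, 4, 6, 9, 12, 18, 27, 36, 54, 108.
Check 35^d mod 109 for each divisor in increasing order:
35^1 ≡ 35 (mod 109)
35^2 ≡ 26 (mod 109)
35^3 ≡ 38 (mod 109)
35^4 ≡ 22 (mod 109)
35^6 ≡ 27 (mod 109)
35^9 ≡ 45 (mod 109)
35^12 ≡ 75 (mod 109)
35^18 ≡ 63 (mod 109)
35^27 ≡ 1 (mod 109) ✓
Therefore the multiplicative order of 35 modulo 109 is 27.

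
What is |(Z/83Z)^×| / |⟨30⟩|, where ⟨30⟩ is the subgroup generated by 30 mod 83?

2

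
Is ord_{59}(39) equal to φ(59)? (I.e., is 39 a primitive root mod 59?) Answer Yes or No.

φ(59) = 59 − 1 = 58 = 2 · 29.
39 is a primitive root mod 59 iff 39^(φ(59)/q) ≢ 1 for every prime q | φ(59), i.e. q ∈ {2, 29}.
39^29 ≡ 58 (mod 59)  [q = 2: ≢ 1 ✓]
39^2 ≡ 46 (mod 59)  [q = 29: ≢ 1 ✓]
None equal 1, so ord_59(39) = 58: 39 is a primitive root.

Yes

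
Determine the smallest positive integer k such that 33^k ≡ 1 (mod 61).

20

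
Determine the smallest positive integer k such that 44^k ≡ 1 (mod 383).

ord(44) | φ(383) = 383 − 1 = 382 = 2 · 191.
Divisors of 382: 1, 2, 191, 382.
Test each divisor d:
44^1 ≡ 44 (mod 383)
44^2 ≡ 21 (mod 383)
44^191 ≡ 382 (mod 383)
44^382 ≡ 1 (mod 383) ✓
So ord_383(44) = 382.

382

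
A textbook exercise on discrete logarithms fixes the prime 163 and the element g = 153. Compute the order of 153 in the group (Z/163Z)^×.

162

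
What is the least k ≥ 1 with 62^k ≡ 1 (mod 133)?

18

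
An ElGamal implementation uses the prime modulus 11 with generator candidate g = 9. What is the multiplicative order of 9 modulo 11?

Since 9 ∈ (Z/11Z)^×, its order divides φ(11) = 11 − 1 = 10 = 2 · 5.
Divisors of 10: 1, 2, 5, 10.
Check 9^d mod 11 for each divisor in increasing order:
9^1 ≡ 9 (mod 11)
9^2 ≡ 4 (mod 11)
9^5 ≡ 1 (mod 11) ✓
So ord_11(9) = 5.

5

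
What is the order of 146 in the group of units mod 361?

342

The order of 146 must divide φ(361) = φ(19^2) = 19·(19−1) = 342 = 2 · 3^2 · 19.
Divisors of 342: 1, 2, 3, 6, 9, 18, 19, 38, 57, 114, 171, 342.
Check 146^d mod 361 for each divisor in increasing order:
146^1 ≡ 146 (mod 361)
146^2 ≡ 17 (mod 361)
146^3 ≡ 316 (mod 361)
146^6 ≡ 220 (mod 361)
146^9 ≡ 208 (mod 361)
146^18 ≡ 305 (mod 361)
146^19 ≡ 127 (mod 361)
146^38 ≡ 245 (mod 361)
146^57 ≡ 69 (mod 361)
146^114 ≡ 68 (mod 361)
146^171 ≡ 360 (mod 361)
146^342 ≡ 1 (mod 361) ✓
Hence ord(146) = 342.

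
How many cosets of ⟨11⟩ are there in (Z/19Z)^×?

6

ord(11) | φ(19) = 19 − 1 = 18 = 2 · 3^2.
Divisors of 18: 1, 2, 3, 6, 9, 18.
Check 11^d mod 19 for each divisor in increasing order:
11^1 ≡ 11 (mod 19)
11^2 ≡ 7 (mod 19)
11^3 ≡ 1 (mod 19) ✓
The order of 11 is 3, so the subgroup it generates has 3 elements.
[(Z/19Z)^× : ⟨11⟩] = 18/3 = 6.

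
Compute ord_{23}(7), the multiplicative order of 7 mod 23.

22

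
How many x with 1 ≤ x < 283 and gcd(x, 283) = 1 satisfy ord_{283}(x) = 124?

0

φ(283) = 283 − 1 = 282 = 2 · 3 · 47.
(Z/283Z)^× is cyclic (|G| = 282); a cyclic group of order m has exactly φ(d) elements of each order d | m, and none otherwise.
Since 124 ∤ 282, the count is 0.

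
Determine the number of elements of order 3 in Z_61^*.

2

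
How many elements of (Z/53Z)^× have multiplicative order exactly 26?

12

φ(53) = 53 − 1 = 52 = 2^2 · 13.
In a cyclic group of order 52, there are φ(d) elements of order d for each divisor d of 52, and zero for non-divisors.
26 = 2 · 13 divides 52, and φ(26) = 12.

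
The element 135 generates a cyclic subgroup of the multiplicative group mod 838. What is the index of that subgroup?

22

By Lagrange's theorem, ord_838(135) divides φ(838) = φ(2)·φ(419) = 1·418 = 418 = 2 · 11 · 19.
Divisors of 418: 1, 2, 11, 19, 22, 38, 209, 418.
Compute 135^d (mod 838) for the divisors d until we hit 1:
135^1 ≡ 135 (mod 838)
135^2 ≡ 627 (mod 838)
135^11 ≡ 533 (mod 838)
135^19 ≡ 1 (mod 838) ✓
Thus |⟨135⟩| = ord(135) = 19.
[(Z/838Z)^× : ⟨135⟩] = 418/19 = 22.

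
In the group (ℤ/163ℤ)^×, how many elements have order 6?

2

φ(163) = 163 − 1 = 162 = 2 · 3^4.
(Z/163Z)^× is cyclic (|G| = 162); a cyclic group of order m has exactly φ(d) elements of each order d | m, and none otherwise.
6 = 2 · 3 divides 162, and φ(6) = 2.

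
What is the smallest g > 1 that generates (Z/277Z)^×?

φ(277) = 277 − 1 = 276 = 2^2 · 3 · 23.
Test candidates g = 2, 3, … against the prime factors q ∈ {2, 3, 23} of φ(277): g is a generator iff g^(276/q) ≢ 1 for every such q.
g = 2: 2^138 ≡ 276; 2^92 ≡ 1 — hits 1, so not a primitive root.
g = 3: 3^138 ≡ 1 — hits 1, so not a primitive root.
g = 4: 4^138 ≡ 1 — hits 1, so not a primitive root.
g = 5: 5^138 ≡ 276; 5^92 ≡ 116; 5^12 ≡ 27 — none is 1, so 5 is a primitive root.
Hence the least primitive root of 277 is 5.

5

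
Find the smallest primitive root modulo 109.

φ(109) = 109 − 1 = 108 = 2^2 · 3^3.
Test candidates g = 2, 3, … against the prime factors q ∈ {2, 3} of φ(109): g is a generator iff g^(108/q) ≢ 1 for every such q.
g = 2: 2^54 ≡ 108; 2^36 ≡ 1 — hits 1, so not a primitive root.
g = 3: 3^54 ≡ 1 — hits 1, so not a primitive root.
g = 4: 4^54 ≡ 1 — hits 1, so not a primitive root.
g = 5: 5^54 ≡ 1 — hits 1, so not a primitive root.
g = 6: 6^54 ≡ 108; 6^36 ≡ 63 — none is 1, so 6 is a primitive root.
Hence the least primitive root of 109 is 6.

6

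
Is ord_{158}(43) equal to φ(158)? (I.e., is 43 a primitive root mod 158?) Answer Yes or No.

Yes

φ(158) = φ(2)·φ(79) = 1·78 = 78 = 2 · 3 · 13.
It suffices to check that the order of 43 is not a proper divisor of 78: compute 43^(78/q) for q ∈ {2, 3, 13}.
43^39 ≡ 157 (mod 158)  [q = 2: ≢ 1 ✓]
43^26 ≡ 23 (mod 158)  [q = 3: ≢ 1 ✓]
43^6 ≡ 141 (mod 158)  [q = 13: ≢ 1 ✓]
None equal 1, so ord_158(43) = 78: 43 is a primitive root.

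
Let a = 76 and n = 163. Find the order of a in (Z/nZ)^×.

162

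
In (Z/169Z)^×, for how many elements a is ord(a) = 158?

0

φ(169) = φ(13^2) = 13·(13−1) = 156 = 2^2 · 3 · 13.
Since (Z/169Z)^× is cyclic of order 156, the number of elements of order d is φ(d) when d | 156 and 0 otherwise.
158 does not divide 156, so no element of (Z/169Z)^× has order 158.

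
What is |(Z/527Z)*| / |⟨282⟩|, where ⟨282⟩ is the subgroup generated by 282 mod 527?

By Lagrange's theorem, ord_527(282) divides φ(527) = φ(17·31) = (17−1)·(31−1) = 16·30 = 480 = 2^5 · 3 · 5.
Divisors of 480: 1, 2, 3, 4, 5, 6, 8, 10, 12, 15, 16, 20, 24, 30, 32, 40, 48, 60, 80, 96, 120, 160, 240, 480.
Compute 282^d (mod 527) for the divisors d until we hit 1:
282^1 ≡ 282 (mod 527)
282^2 ≡ 474 (mod 527)
282^3 ≡ 337 (mod 527)
282^4 ≡ 174 (mod 527)
282^5 ≡ 57 (mod 527)
282^6 ≡ 264 (mod 527)
282^8 ≡ 237 (mod 527)
282^10 ≡ 87 (mod 527)
282^12 ≡ 132 (mod 527)
282^15 ≡ 216 (mod 527)
282^16 ≡ 307 (mod 527)
282^20 ≡ 191 (mod 527)
282^24 ≡ 33 (mod 527)
282^30 ≡ 280 (mod 527)
282^32 ≡ 443 (mod 527)
282^40 ≡ 118 (mod 527)
282^48 ≡ 35 (mod 527)
282^60 ≡ 404 (mod 527)
282^80 ≡ 222 (mod 527)
282^96 ≡ 171 (mod 527)
282^120 ≡ 373 (mod 527)
282^160 ≡ 273 (mod 527)
282^240 ≡ 1 (mod 527) ✓
Thus |⟨282⟩| = ord(282) = 240.
[(Z/527Z)^× : ⟨282⟩] = 480/240 = 2.

2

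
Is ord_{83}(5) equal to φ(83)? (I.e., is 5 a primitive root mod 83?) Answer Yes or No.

φ(83) = 83 − 1 = 82 = 2 · 41.
5 is a primitive root mod 83 iff 5^(φ(83)/q) ≢ 1 for every prime q | φ(83), i.e. q ∈ {2, 41}.
5^41 ≡ 82 (mod 83)  [q = 2: ≢ 1 ✓]
5^2 ≡ 25 (mod 83)  [q = 41: ≢ 1 ✓]
None equal 1, so ord_83(5) = 82: 5 is a primitive root.

Yes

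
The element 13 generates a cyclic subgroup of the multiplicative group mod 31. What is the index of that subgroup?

1

ord(13) | φ(31) = 31 − 1 = 30 = 2 · 3 · 5.
Divisors of 30: 1, 2, 3, 5, 6, 10, 15, 30.
Test each divisor d:
13^1 ≡ 13 (mod 31)
13^2 ≡ 14 (mod 31)
13^3 ≡ 27 (mod 31)
13^5 ≡ 6 (mod 31)
13^6 ≡ 16 (mod 31)
13^10 ≡ 5 (mod 31)
13^15 ≡ 30 (mod 31)
13^30 ≡ 1 (mod 31) ✓
The order of 13 is 30, so the subgroup it generates has 30 elements.
Index = |(Z/31Z)^×| / |⟨13⟩| = 30 / 30 = 1.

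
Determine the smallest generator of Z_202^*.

3

φ(202) = φ(2)·φ(101) = 1·100 = 100 = 2^2 · 5^2.
g is a primitive root iff g^(100/q) ≢ 1 (mod 202) for each prime q ∈ {2, 5}.
g = 2: gcd(2, 202) = 2 > 1, not a unit — skip.
g = 3: 3^50 ≡ 201; 3^20 ≡ 185 — none is 1, so 3 is a primitive root.
So 3 is the smallest generator of (Z/202Z)^×.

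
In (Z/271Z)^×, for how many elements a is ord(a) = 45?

φ(271) = 271 − 1 = 270 = 2 · 3^3 · 5.
Since (Z/271Z)^× is cyclic of order 270, the number of elements of order d is φ(d) when d | 270 and 0 otherwise.
45 = 3^2 · 5 divides 270, and φ(45) = 24.

24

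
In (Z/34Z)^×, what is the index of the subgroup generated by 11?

1

ord(11) | φ(34) = φ(2)·φ(17) = 1·16 = 16 = 2^4.
Divisors of 16: 1, 2, 4, 8, 16.
Compute 11^d (mod 34) for the divisors d until we hit 1:
11^1 ≡ 11 (mod 34)
11^2 ≡ 19 (mod 34)
11^4 ≡ 21 (mod 34)
11^8 ≡ 33 (mod 34)
11^16 ≡ 1 (mod 34) ✓
The order of 11 is 16, so the subgroup it generates has 16 elements.
[(Z/34Z)^× : ⟨11⟩] = 16/16 = 1.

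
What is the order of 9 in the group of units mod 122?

The order of 9 must divide φ(122) = φ(2)·φ(61) = 1·60 = 60 = 2^2 · 3 · 5.
Divisors of 60: 1, 2, 3, 4, 5, 6, 10, 12, 15, 20, 30, 60.
Compute 9^d (mod 122) for the divisors d until we hit 1:
9^1 ≡ 9 (mod 122)
9^2 ≡ 81 (mod 122)
9^3 ≡ 119 (mod 122)
9^4 ≡ 95 (mod 122)
9^5 ≡ 1 (mod 122) ✓
The smallest such exponent is 5, so the order of 9 is 5.

5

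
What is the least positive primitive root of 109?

6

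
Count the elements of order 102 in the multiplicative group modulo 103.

32

φ(103) = 103 − 1 = 102 = 2 · 3 · 17.
In a cyclic group of order 102, there are φ(d) elements of order d for each divisor d of 102, and zero for non-divisors.
102 = 2 · 3 · 17 divides 102, and φ(102) = 32.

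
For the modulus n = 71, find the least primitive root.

7

φ(71) = 71 − 1 = 70 = 2 · 5 · 7.
g is a primitive root iff g^(70/q) ≢ 1 (mod 71) for each prime q ∈ {2, 5, 7}.
g = 2: 2^35 ≡ 1 — hits 1, so not a primitive root.
g = 3: 3^35 ≡ 1 — hits 1, so not a primitive root.
g = 4: 4^35 ≡ 1 — hits 1, so not a primitive root.
g = 5: 5^35 ≡ 1 — hits 1, so not a primitive root.
g = 6: 6^35 ≡ 1 — hits 1, so not a primitive root.
g = 7: 7^35 ≡ 70; 7^14 ≡ 54; 7^10 ≡ 45 — none is 1, so 7 is a primitive root.
The smallest primitive root modulo 71 is 7.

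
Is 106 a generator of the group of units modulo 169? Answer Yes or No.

Yes

φ(169) = φ(13^2) = 13·(13−1) = 156 = 2^2 · 3 · 13.
It suffices to check that the order of 106 is not a proper divisor of 156: compute 106^(156/q) for q ∈ {2, 3, 13}.
106^78 ≡ 168 (mod 169)  [q = 2: ≢ 1 ✓]
106^52 ≡ 146 (mod 169)  [q = 3: ≢ 1 ✓]
106^12 ≡ 157 (mod 169)  [q = 13: ≢ 1 ✓]
All checks pass, so 106 has order 156 and is a primitive root modulo 169.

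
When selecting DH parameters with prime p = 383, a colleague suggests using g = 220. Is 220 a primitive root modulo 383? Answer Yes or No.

No

φ(383) = 383 − 1 = 382 = 2 · 191.
It suffices to check that the order of 220 is not a proper divisor of 382: compute 220^(382/q) for q ∈ {2, 191}.
220^191 ≡ 1 (mod 383)  [q = 2: ≡ 1 ✗]
220^2 ≡ 142 (mod 383)  [q = 191: ≢ 1 ✓]
Since 220^191 ≡ 1, the order of 220 divides 191 < 382, so 220 is not a primitive root.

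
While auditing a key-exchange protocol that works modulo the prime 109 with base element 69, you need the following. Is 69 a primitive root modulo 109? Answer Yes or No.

φ(109) = 109 − 1 = 108 = 2^2 · 3^3.
69 is a primitive root mod 109 iff 69^(φ(109)/q) ≢ 1 for every prime q | φ(109), i.e. q ∈ {2, 3}.
69^54 ≡ 108 (mod 109)  [q = 2: ≢ 1 ✓]
69^36 ≡ 63 (mod 109)  [q = 3: ≢ 1 ✓]
Every test exponent gives a nontrivial residue, hence 69 generates the full group.

Yes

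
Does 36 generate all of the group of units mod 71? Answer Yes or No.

φ(71) = 71 − 1 = 70 = 2 · 5 · 7.
An element g generates (Z/71Z)^× iff g^(70/q) ≢ 1 (mod 71) for each prime q ∈ {2, 5, 7}.
36^35 ≡ 1 (mod 71)  [q = 2: ≡ 1 ✗]
36^14 ≡ 25 (mod 71)  [q = 5: ≢ 1 ✓]
36^10 ≡ 45 (mod 71)  [q = 7: ≢ 1 ✓]
36^35 ≡ 1 shows ord(36) | 35, strictly less than φ(71); not a primitive root.

No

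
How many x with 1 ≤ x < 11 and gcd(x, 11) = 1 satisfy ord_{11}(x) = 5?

φ(11) = 11 − 1 = 10 = 2 · 5.
(Z/11Z)^× is cyclic (|G| = 10); a cyclic group of order m has exactly φ(d) elements of each order d | m, and none otherwise.
5 | 10, and φ(5) = 5 − 1 = 4.

4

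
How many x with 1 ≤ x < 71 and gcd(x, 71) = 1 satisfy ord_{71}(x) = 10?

φ(71) = 71 − 1 = 70 = 2 · 5 · 7.
Since (Z/71Z)^× is cyclic of order 70, the number of elements of order d is φ(d) when d | 70 and 0 otherwise.
10 = 2 · 5 divides 70, and φ(10) = 4.

4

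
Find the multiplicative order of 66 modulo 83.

82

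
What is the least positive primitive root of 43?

φ(43) = 43 − 1 = 42 = 2 · 3 · 7.
Test candidates g = 2, 3, … against the prime factors q ∈ {2, 3, 7} of φ(43): g is a generator iff g^(42/q) ≢ 1 for every such q.
g = 2: 2^21 ≡ 42; 2^14 ≡ 1 — hits 1, so not a primitive root.
g = 3: 3^21 ≡ 42; 3^14 ≡ 36; 3^6 ≡ 41 — none is 1, so 3 is a primitive root.
The smallest primitive root modulo 43 is 3.

3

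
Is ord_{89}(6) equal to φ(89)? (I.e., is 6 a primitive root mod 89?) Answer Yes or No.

Yes

φ(89) = 89 − 1 = 88 = 2^3 · 11.
Test 6^(88/q) mod 89 for each prime factor q of 88:
6^44 ≡ 88 (mod 89)  [q = 2: ≢ 1 ✓]
6^8 ≡ 8 (mod 89)  [q = 11: ≢ 1 ✓]
Every test exponent gives a nontrivial residue, hence 6 generates the full group.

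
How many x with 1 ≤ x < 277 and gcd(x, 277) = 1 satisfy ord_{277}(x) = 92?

φ(277) = 277 − 1 = 276 = 2^2 · 3 · 23.
(Z/277Z)^× is cyclic (|G| = 276); a cyclic group of order m has exactly φ(d) elements of each order d | m, and none otherwise.
92 = 2^2 · 23 divides 276, and φ(92) = 44.

44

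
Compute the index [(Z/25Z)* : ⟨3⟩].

1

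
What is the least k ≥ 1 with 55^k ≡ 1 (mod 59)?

ord(55) | φ(59) = 59 − 1 = 58 = 2 · 29.
Divisors of 58: 1, 2, 29, 58.
Test each divisor d:
55^1 ≡ 55 (mod 59)
55^2 ≡ 16 (mod 59)
55^29 ≡ 58 (mod 59)
55^58 ≡ 1 (mod 59) ✓
Therefore the multiplicative order of 55 modulo 59 is 58.

58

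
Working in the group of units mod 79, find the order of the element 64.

Since 64 ∈ (Z/79Z)^×, its order divides φ(79) = 79 − 1 = 78 = 2 · 3 · 13.
Divisors of 78: 1, 2, 3, 6, 13, 26, 39, 78.
Compute 64^d (mod 79) for the divisors d until we hit 1:
64^1 ≡ 64 (mod 79)
64^2 ≡ 67 (mod 79)
64^3 ≡ 22 (mod 79)
64^6 ≡ 10 (mod 79)
64^13 ≡ 1 (mod 79) ✓
So ord_79(64) = 13.

13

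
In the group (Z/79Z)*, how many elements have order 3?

2

φ(79) = 79 − 1 = 78 = 2 · 3 · 13.
Since (Z/79Z)^× is cyclic of order 78, the number of elements of order d is φ(d) when d | 78 and 0 otherwise.
3 | 78, and φ(3) = 3 − 1 = 2.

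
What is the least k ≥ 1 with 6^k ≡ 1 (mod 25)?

The order of 6 must divide φ(25) = φ(5^2) = 5·(5−1) = 20 = 2^2 · 5.
Divisors of 20: 1, 2, 4, 5, 10, 20.
Test each divisor d:
6^1 ≡ 6 (mod 25)
6^2 ≡ 11 (mod 25)
6^4 ≡ 21 (mod 25)
6^5 ≡ 1 (mod 25) ✓
Therefore the multiplicative order of 6 modulo 25 is 5.

5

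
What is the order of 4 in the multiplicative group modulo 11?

5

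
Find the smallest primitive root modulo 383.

5

φ(383) = 383 − 1 = 382 = 2 · 191.
g is a primitive root iff g^(382/q) ≢ 1 (mod 383) for each prime q ∈ {2, 191}.
g = 2: 2^191 ≡ 1 — hits 1, so not a primitive root.
g = 3: 3^191 ≡ 1 — hits 1, so not a primitive root.
g = 4: 4^191 ≡ 1 — hits 1, so not a primitive root.
g = 5: 5^191 ≡ 382; 5^2 ≡ 25 — none is 1, so 5 is a primitive root.
So 5 is the smallest generator of (Z/383Z)^×.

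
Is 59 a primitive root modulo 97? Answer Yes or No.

φ(97) = 97 − 1 = 96 = 2^5 · 3.
It suffices to check that the order of 59 is not a proper divisor of 96: compute 59^(96/q) for q ∈ {2, 3}.
59^48 ≡ 96 (mod 97)  [q = 2: ≢ 1 ✓]
59^32 ≡ 35 (mod 97)  [q = 3: ≢ 1 ✓]
Every test exponent gives a nontrivial residue, hence 59 generates the full group.

Yes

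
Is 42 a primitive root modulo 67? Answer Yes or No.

φ(67) = 67 − 1 = 66 = 2 · 3 · 11.
An element g generates (Z/67Z)^× iff g^(66/q) ≢ 1 (mod 67) for each prime q ∈ {2, 3, 11}.
42^33 ≡ 66 (mod 67)  [q = 2: ≢ 1 ✓]
42^22 ≡ 1 (mod 67)  [q = 3: ≡ 1 ✗]
42^6 ≡ 62 (mod 67)  [q = 11: ≢ 1 ✓]
42^22 ≡ 1 shows ord(42) | 22, strictly less than φ(67); not a primitive root.

No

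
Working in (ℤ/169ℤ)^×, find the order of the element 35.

39

By Lagrange's theorem, ord_169(35) divides φ(169) = φ(13^2) = 13·(13−1) = 156 = 2^2 · 3 · 13.
Divisors of 156: 1, 2, 3, 4, 6, 12, 13, 26, 39, 52, 78, 156.
Check 35^d mod 169 for each divisor in increasing order:
35^1 ≡ 35 (mod 169)
35^2 ≡ 42 (mod 169)
35^3 ≡ 118 (mod 169)
35^4 ≡ 74 (mod 169)
35^6 ≡ 66 (mod 169)
35^12 ≡ 131 (mod 169)
35^13 ≡ 22 (mod 169)
35^26 ≡ 146 (mod 169)
35^39 ≡ 1 (mod 169) ✓
The smallest such exponent is 39, so the order of 35 is 39.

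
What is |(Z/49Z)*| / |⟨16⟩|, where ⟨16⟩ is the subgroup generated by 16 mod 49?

By Lagrange's theorem, ord_49(16) divides φ(49) = φ(7^2) = 7·(7−1) = 42 = 2 · 3 · 7.
Divisors of 42: 1, 2, 3, 6, 7, 14, 21, 42.
Check 16^d mod 49 for each divisor in increasing order:
16^1 ≡ 16 (mod 49)
16^2 ≡ 11 (mod 49)
16^3 ≡ 29 (mod 49)
16^6 ≡ 8 (mod 49)
16^7 ≡ 30 (mod 49)
16^14 ≡ 18 (mod 49)
16^21 ≡ 1 (mod 49) ✓
The order of 16 is 21, so the subgroup it generates has 21 elements.
The index is φ(49) / ord(16) = 42 / 21 = 2.

2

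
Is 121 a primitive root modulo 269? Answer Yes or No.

No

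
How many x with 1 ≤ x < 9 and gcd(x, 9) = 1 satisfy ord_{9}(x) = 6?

φ(9) = φ(3^2) = 3·(3−1) = 6 = 2 · 3.
In a cyclic group of order 6, there are φ(d) elements of order d for each divisor d of 6, and zero for non-divisors.
6 = 2 · 3 divides 6, and φ(6) = 2.

2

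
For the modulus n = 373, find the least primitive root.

2

φ(373) = 373 − 1 = 372 = 2^2 · 3 · 31.
g is a primitive root iff g^(372/q) ≢ 1 (mod 373) for each prime q ∈ {2, 3, 31}.
g = 2: 2^186 ≡ 372; 2^124 ≡ 284; 2^12 ≡ 366 — none is 1, so 2 is a primitive root.
The smallest primitive root modulo 373 is 2.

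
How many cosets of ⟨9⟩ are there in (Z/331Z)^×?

2

The order of 9 must divide φ(331) = 331 − 1 = 330 = 2 · 3 · 5 · 11.
Divisors of 330: 1, 2, 3, 5, 6, 10, 11, 15, 22, 30, 33, 55, 66, 110, 165, 330.
Evaluate successive powers at the divisors of 330:
9^1 ≡ 9 (mod 331)
9^2 ≡ 81 (mod 331)
9^3 ≡ 67 (mod 331)
9^5 ≡ 131 (mod 331)
9^6 ≡ 186 (mod 331)
9^10 ≡ 280 (mod 331)
9^11 ≡ 203 (mod 331)
9^15 ≡ 270 (mod 331)
9^22 ≡ 165 (mod 331)
9^30 ≡ 80 (mod 331)
9^33 ≡ 64 (mod 331)
9^55 ≡ 299 (mod 331)
9^66 ≡ 124 (mod 331)
9^110 ≡ 31 (mod 331)
9^165 ≡ 1 (mod 331) ✓
Thus |⟨9⟩| = ord(9) = 165.
[(Z/331Z)^× : ⟨9⟩] = 330/165 = 2.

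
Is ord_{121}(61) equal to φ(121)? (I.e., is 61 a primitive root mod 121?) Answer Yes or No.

φ(121) = φ(11^2) = 11·(11−1) = 110 = 2 · 5 · 11.
Test 61^(110/q) mod 121 for each prime factor q of 110:
61^55 ≡ 120 (mod 121)  [q = 2: ≢ 1 ✓]
61^22 ≡ 3 (mod 121)  [q = 5: ≢ 1 ✓]
61^10 ≡ 67 (mod 121)  [q = 11: ≢ 1 ✓]
Every test exponent gives a nontrivial residue, hence 61 generates the full group.

Yes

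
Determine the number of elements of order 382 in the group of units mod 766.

190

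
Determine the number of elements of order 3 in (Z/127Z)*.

φ(127) = 127 − 1 = 126 = 2 · 3^2 · 7.
Since (Z/127Z)^× is cyclic of order 126, the number of elements of order d is φ(d) when d | 126 and 0 otherwise.
3 | 126, and φ(3) = 3 − 1 = 2.

2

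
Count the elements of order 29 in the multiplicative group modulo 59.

28

φ(59) = 59 − 1 = 58 = 2 · 29.
Since (Z/59Z)^× is cyclic of order 58, the number of elements of order d is φ(d) when d | 58 and 0 otherwise.
29 | 58, and φ(29) = 29 − 1 = 28.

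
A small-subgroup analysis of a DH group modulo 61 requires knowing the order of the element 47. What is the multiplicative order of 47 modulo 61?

By Lagrange's theorem, ord_61(47) divides φ(61) = 61 − 1 = 60 = 2^2 · 3 · 5.
Divisors of 60: 1, 2, 3, 4, 5, 6, 10, 12, 15, 20, 30, 60.
Compute 47^d (mod 61) for the divisors d until we hit 1:
47^1 ≡ 47
47^2 ≡ 13
47^3 ≡ 1
Therefore the multiplicative order of 47 modulo 61 is 3.

3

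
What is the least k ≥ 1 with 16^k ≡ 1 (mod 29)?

By Lagrange's theorem, ord_29(16) divides φ(29) = 29 − 1 = 28 = 2^2 · 7.
Divisors of 28: 1, 2, 4, 7, 14, 28.
Check 16^d mod 29 for each divisor in increasing order:
16^1 ≡ 16 (mod 29)
16^2 ≡ 24 (mod 29)
16^4 ≡ 25 (mod 29)
16^7 ≡ 1 (mod 29) ✓
The smallest such exponent is 7, so the order of 16 is 7.

7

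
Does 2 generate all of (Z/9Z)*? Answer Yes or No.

φ(9) = φ(3^2) = 3·(3−1) = 6 = 2 · 3.
An element g generates (Z/9Z)^× iff g^(6/q) ≢ 1 (mod 9) for each prime q ∈ {2, 3}.
2^3 ≡ 8 (mod 9)  [q = 2: ≢ 1 ✓]
2^2 ≡ 4 (mod 9)  [q = 3: ≢ 1 ✓]
All checks pass, so 2 has order 6 and is a primitive root modulo 9.

Yes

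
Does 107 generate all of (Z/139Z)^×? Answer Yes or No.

No

φ(139) = 139 − 1 = 138 = 2 · 3 · 23.
It suffices to check that the order of 107 is not a proper divisor of 138: compute 107^(138/q) for q ∈ {2, 3, 23}.
107^69 ≡ 1 (mod 139)  [q = 2: ≡ 1 ✗]
107^46 ≡ 42 (mod 139)  [q = 3: ≢ 1 ✓]
107^6 ≡ 45 (mod 139)  [q = 23: ≢ 1 ✓]
107^69 ≡ 1 shows ord(107) | 69, strictly less than φ(139); not a primitive root.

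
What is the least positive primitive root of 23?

5

φ(23) = 23 − 1 = 22 = 2 · 11.
g is a primitive root iff g^(22/q) ≢ 1 (mod 23) for each prime q ∈ {2, 11}.
g = 2: 2^11 ≡ 1 — hits 1, so not a primitive root.
g = 3: 3^11 ≡ 1 — hits 1, so not a primitive root.
g = 4: 4^11 ≡ 1 — hits 1, so not a primitive root.
g = 5: 5^11 ≡ 22; 5^2 ≡ 2 — none is 1, so 5 is a primitive root.
So 5 is the smallest generator of (Z/23Z)^×.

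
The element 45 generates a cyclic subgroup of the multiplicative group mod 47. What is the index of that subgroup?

By Lagrange's theorem, ord_47(45) divides φ(47) = 47 − 1 = 46 = 2 · 23.
Divisors of 46: 1, 2, 23, 46.
Evaluate successive powers at the divisors of 46:
45^1 ≡ 45
45^2 ≡ 4
45^23 ≡ 46
45^46 ≡ 1
So ord_47(45) = 46, hence |⟨45⟩| = 46.
Index = |(Z/47Z)^×| / |⟨45⟩| = 46 / 46 = 1.

1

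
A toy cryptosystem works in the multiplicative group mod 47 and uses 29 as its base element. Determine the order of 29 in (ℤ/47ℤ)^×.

46

The order of 29 must divide φ(47) = 47 − 1 = 46 = 2 · 23.
Divisors of 46: 1, 2, 23, 46.
Check 29^d mod 47 for each divisor in increasing order:
29^1 ≡ 29 (mod 47)
29^2 ≡ 42 (mod 47)
29^23 ≡ 46 (mod 47)
29^46 ≡ 1 (mod 47) ✓
Hence ord(29) = 46.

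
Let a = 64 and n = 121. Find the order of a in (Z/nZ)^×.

The order of 64 must divide φ(121) = φ(11^2) = 11·(11−1) = 110 = 2 · 5 · 11.
Divisors of 110: 1, 2, 5, 10, 11, 22, 55, 110.
Compute 64^d (mod 121) for the divisors d until we hit 1:
64^1 ≡ 64 (mod 121)
64^2 ≡ 103 (mod 121)
64^5 ≡ 45 (mod 121)
64^10 ≡ 89 (mod 121)
64^11 ≡ 9 (mod 121)
64^22 ≡ 81 (mod 121)
64^55 ≡ 1 (mod 121) ✓
The smallest such exponent is 55, so the order of 64 is 55.

55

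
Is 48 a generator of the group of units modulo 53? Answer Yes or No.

φ(53) = 53 − 1 = 52 = 2^2 · 13.
Test 48^(52/q) mod 53 for each prime factor q of 52:
48^26 ≡ 52 (mod 53)  [q = 2: ≢ 1 ✓]
48^4 ≡ 42 (mod 53)  [q = 13: ≢ 1 ✓]
Every test exponent gives a nontrivial residue, hence 48 generates the full group.

Yes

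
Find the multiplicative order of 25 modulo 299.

22

The order of 25 must divide φ(299) = φ(13·23) = (13−1)·(23−1) = 12·22 = 264 = 2^3 · 3 · 11.
Divisors of 264: 1, 2, 3, 4, 6, 8, 11, 12, 22, 24, 33, 44, 66, 88, 132, 264.
Compute 25^d (mod 299) for the divisors d until we hit 1:
25^1 ≡ 25 (mod 299)
25^2 ≡ 27 (mod 299)
25^3 ≡ 77 (mod 299)
25^4 ≡ 131 (mod 299)
25^6 ≡ 248 (mod 299)
25^8 ≡ 118 (mod 299)
25^11 ≡ 116 (mod 299)
25^12 ≡ 209 (mod 299)
25^22 ≡ 1 (mod 299) ✓
The smallest such exponent is 22, so the order of 25 is 22.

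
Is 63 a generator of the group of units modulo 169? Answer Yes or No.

Yes

φ(169) = φ(13^2) = 13·(13−1) = 156 = 2^2 · 3 · 13.
It suffices to check that the order of 63 is not a proper divisor of 156: compute 63^(156/q) for q ∈ {2, 3, 13}.
63^78 ≡ 168 (mod 169)  [q = 2: ≢ 1 ✓]
63^52 ≡ 146 (mod 169)  [q = 3: ≢ 1 ✓]
63^12 ≡ 157 (mod 169)  [q = 13: ≢ 1 ✓]
None equal 1, so ord_169(63) = 156: 63 is a primitive root.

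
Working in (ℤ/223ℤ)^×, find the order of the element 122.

222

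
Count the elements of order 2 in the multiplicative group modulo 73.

1

φ(73) = 73 − 1 = 72 = 2^3 · 3^2.
In a cyclic group of order 72, there are φ(d) elements of order d for each divisor d of 72, and zero for non-divisors.
2 | 72, and φ(2) = 2 − 1 = 1.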